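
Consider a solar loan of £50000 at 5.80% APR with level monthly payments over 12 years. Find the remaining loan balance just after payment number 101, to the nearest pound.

With monthly rate i = 5.8%/12 = 0.0048333, the balance after k of n payments is P · [(1+i)^n − (1+i)^k] / [(1+i)^n − 1].
(1+0.0048333)^144 = 2.00235382 and (1+0.0048333)^101 = 1.62741150, so the balance is 50,000 × (2.00235382 − 1.62741150) / (2.00235382 − 1) = £18,703.09.

£18,703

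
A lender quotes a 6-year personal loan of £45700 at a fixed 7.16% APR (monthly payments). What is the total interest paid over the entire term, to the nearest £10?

Monthly rate = 7.16%/12 = 0.0059667; payment = 45,700 × 0.0059667 / (1 − (1+0.0059667)^−72) = £782.66.
Total paid = 72 × £782.66 = £56,351.52; interest = £56,351.52 − £45,700 = £10,651.52.

£10,650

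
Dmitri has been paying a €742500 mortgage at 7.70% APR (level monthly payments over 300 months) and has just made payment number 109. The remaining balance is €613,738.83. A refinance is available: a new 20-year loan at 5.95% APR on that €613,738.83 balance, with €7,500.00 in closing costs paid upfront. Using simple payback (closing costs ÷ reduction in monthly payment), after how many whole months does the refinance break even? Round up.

7 months

Current payment = 742,500 × 7.7%/12 / (1 − (1+0.0064167)^−300) = €5,583.96.
Refinanced payment = 613,738.83 × 0.0049583 / (1 − (1+0.0049583)^−240) = €4,379.33.
Monthly savings = €5,583.96 − €4,379.33 = €1,204.63.
Break-even = €7,500.00 / €1,204.63 = 6.23 → 7 months.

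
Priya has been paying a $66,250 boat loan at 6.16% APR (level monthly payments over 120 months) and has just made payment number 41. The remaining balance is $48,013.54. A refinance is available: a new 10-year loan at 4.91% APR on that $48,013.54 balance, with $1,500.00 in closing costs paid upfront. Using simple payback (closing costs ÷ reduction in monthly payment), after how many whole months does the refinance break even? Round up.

7 months

Current payment = 66,250 × 6.16%/12 / (1 − (1+0.0051333)^−120) = $740.85.
Refinanced payment = 48,013.54 × 0.0040917 / (1 − (1+0.0040917)^−120) = $507.15.
Monthly savings = $740.85 − $507.15 = $233.70.
Break-even = $1,500.00 / $233.70 = 6.42 → 7 months.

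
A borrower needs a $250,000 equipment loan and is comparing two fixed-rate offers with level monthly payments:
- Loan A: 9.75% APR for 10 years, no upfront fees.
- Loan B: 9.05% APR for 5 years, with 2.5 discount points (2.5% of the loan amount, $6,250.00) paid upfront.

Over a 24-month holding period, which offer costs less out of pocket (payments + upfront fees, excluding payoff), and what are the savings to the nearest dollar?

Loan A by $52,484

Loan A: monthly rate = 9.75%/12 = 0.0081250; payment = 250,000 × 0.0081250 / (1 − (1+0.0081250)^−120) = $3,269.26.
Loan B: monthly rate = 9.05%/12 = 0.0075417; payment = 250,000 × 0.0075417 / (1 − (1+0.0075417)^−60) = $5,195.66.
Over 24 months: Loan A costs 24 × $3,269.26 = $78,462.24; Loan B costs 24 × $5,195.66 + $6,250.00 = $130,945.84.
Loan A is cheaper by $130,945.84 − $78,462.24 = $52,483.60.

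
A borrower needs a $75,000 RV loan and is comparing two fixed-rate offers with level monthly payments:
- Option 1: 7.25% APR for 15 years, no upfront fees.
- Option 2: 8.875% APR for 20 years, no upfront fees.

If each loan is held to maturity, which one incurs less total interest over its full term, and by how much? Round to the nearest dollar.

Option 1 by $37,270

Option 1: monthly rate = 7.25%/12 = 0.0060417; payment = 75,000 × 0.0060417 / (1 − (1+0.0060417)^−180) = $684.65.
Total interest on Option 1 = 180 × $684.65 − $75,000 = $48,237.00.
Option 2: at 8.875% the monthly rate is 0.0073958, so the payment is 75,000 × 0.0073958 / (1 − 1.0073958^−240) = $668.78.
Total interest on Option 2 = 240 × $668.78 − $75,000 = $85,507.20.
Option 1 is lower by $37,270.20.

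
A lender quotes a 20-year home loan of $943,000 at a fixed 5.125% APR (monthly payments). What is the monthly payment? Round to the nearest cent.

$6,288.68

Monthly rate = 5.125%/12 = 0.0042708; payment = 943,000 × 0.0042708 / (1 − (1+0.0042708)^−240) = $6,288.68.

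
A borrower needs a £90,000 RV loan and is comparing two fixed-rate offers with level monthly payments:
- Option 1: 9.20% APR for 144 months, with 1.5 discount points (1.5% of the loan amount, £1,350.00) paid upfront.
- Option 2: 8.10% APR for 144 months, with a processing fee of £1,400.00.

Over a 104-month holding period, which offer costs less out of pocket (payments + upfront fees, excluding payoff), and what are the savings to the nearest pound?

Option 1: monthly rate = 9.2%/12 = 0.0076667; payment = 90,000 × 0.0076667 / (1 − (1+0.0076667)^−144) = £1,034.39.
Option 2: at 8.10% the monthly rate is 0.0067500, so the payment is 90,000 × 0.0067500 / (1 − 1.0067500^−144) = £979.15.
Over 104 months: Option 1 costs 104 × £1,034.39 + £1,350.00 = £108,926.56; Option 2 costs 104 × £979.15 + £1,400.00 = £103,231.60.
Option 2 is cheaper by £108,926.56 − £103,231.60 = £5,694.96.

Option 2 by £5,695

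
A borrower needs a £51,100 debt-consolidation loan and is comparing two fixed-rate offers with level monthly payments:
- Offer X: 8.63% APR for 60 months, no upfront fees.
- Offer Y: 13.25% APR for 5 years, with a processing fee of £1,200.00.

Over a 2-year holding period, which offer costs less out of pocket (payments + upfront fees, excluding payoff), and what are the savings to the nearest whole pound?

Offer X: at 8.63% the monthly rate is 0.0071917, so the payment is 51,100 × 0.0071917 / (1 − 1.0071917^−60) = £1,051.60.
Offer Y: monthly rate = 13.25%/12 = 0.0110417; payment = 51,100 × 0.0110417 / (1 − (1+0.0110417)^−60) = £1,169.23.
Over 24 months: Offer X costs 24 × £1,051.60 = £25,238.40; Offer Y costs 24 × £1,169.23 + £1,200.00 = £29,261.52.
Offer X is cheaper by £29,261.52 − £25,238.40 = £4,023.12.

Offer X by £4,023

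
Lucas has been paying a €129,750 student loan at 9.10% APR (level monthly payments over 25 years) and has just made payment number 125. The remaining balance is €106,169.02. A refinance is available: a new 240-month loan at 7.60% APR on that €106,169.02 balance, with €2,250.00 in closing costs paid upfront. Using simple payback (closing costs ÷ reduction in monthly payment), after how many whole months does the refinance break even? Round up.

Current payment = 129,750 × 9.1%/12 / (1 − (1+0.0075833)^−300) = €1,097.76.
Refinanced payment = 106,169.02 × 0.0063333 / (1 − (1+0.0063333)^−240) = €861.79.
Monthly savings = €1,097.76 − €861.79 = €235.97.
Break-even = €2,250.00 / €235.97 = 9.54 → 10 months.

10 months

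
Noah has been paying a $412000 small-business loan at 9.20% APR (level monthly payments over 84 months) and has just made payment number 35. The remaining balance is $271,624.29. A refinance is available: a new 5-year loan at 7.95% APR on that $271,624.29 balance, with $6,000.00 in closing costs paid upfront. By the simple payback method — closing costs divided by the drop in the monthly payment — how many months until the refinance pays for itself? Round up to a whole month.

6 months

Current payment = 412,000 × 9.2%/12 / (1 − (1+0.0076667)^−84) = $6,670.59.
Refinanced payment = 271,624.29 × 0.0066250 / (1 − (1+0.0066250)^−60) = $5,501.06.
Monthly savings = $6,670.59 − $5,501.06 = $1,169.53.
Break-even = $6,000.00 / $1,169.53 = 5.13 → 6 months.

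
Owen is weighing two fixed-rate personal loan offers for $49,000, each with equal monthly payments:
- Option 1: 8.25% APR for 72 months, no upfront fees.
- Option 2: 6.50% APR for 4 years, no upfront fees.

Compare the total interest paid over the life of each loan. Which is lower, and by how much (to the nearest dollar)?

Option 2 by $6,511

Option 1: at 8.25% the monthly rate is 0.0068750, so the payment is 49,000 × 0.0068750 / (1 − 1.0068750^−72) = $865.12.
Total interest on Option 1 = 72 × $865.12 − $49,000 = $13,288.64.
Option 2: monthly rate = 6.5%/12 = 0.0054167; payment = 49,000 × 0.0054167 / (1 − (1+0.0054167)^−48) = $1,162.03.
Total interest on Option 2 = 48 × $1,162.03 − $49,000 = $6,777.44.
Option 2 is lower by $6,511.20.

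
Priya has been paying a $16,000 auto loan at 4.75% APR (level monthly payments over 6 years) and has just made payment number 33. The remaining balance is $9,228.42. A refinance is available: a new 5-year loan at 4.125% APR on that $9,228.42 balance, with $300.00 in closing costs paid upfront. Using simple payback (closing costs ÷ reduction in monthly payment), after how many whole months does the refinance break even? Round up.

Current payment = 16,000 × 4.75%/12 / (1 − (1+0.0039583)^−72) = $255.83.
Refinanced payment = 9,228.42 × 0.0034375 / (1 − (1+0.0034375)^−60) = $170.48.
Monthly savings = $255.83 − $170.48 = $85.35.
Break-even = $300.00 / $85.35 = 3.51 → 4 months.

4 months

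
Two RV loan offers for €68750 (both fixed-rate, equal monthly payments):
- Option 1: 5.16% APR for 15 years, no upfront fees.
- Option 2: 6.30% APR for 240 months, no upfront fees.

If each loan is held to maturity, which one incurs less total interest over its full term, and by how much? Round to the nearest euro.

Option 1: monthly rate = 5.16%/12 = 0.0043000; payment = 68,750 × 0.0043000 / (1 − (1+0.0043000)^−180) = €549.42.
Total interest on Option 1 = 180 × €549.42 − €68,750 = €30,145.60.
Option 2: monthly rate = 6.3%/12 = 0.0052500; payment = 68,750 × 0.0052500 / (1 − (1+0.0052500)^−240) = €504.52.
Total interest on Option 2 = 240 × €504.52 − €68,750 = €52,334.80.
Option 1 is lower by €22,189.20.

Option 1 by €22,189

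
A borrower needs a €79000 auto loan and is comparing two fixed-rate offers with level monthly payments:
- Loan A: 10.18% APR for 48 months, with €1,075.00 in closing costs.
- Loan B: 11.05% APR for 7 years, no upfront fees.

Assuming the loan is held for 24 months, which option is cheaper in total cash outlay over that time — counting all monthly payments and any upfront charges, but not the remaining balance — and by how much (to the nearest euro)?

Loan A: at 10.18% the monthly rate is 0.0084833, so the payment is 79,000 × 0.0084833 / (1 − 1.0084833^−48) = €2,010.48.
Loan B: monthly rate = 11.05%/12 = 0.0092083; payment = 79,000 × 0.0092083 / (1 − (1+0.0092083)^−84) = €1,354.75.
Over 24 months: Loan A costs 24 × €2,010.48 + €1,075.00 = €49,326.52; Loan B costs 24 × €1,354.75 = €32,514.00.
Loan B is cheaper by €49,326.52 − €32,514.00 = €16,812.52.

Loan B by €16,813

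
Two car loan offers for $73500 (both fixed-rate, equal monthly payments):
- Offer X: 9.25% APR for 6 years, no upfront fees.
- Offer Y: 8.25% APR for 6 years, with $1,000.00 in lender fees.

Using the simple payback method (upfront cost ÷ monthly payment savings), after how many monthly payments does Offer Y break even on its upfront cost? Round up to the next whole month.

28 months

Offer X: monthly rate = 9.25%/12 = 0.0077083; payment = 73,500 × 0.0077083 / (1 − (1+0.0077083)^−72) = $1,334.02.
Offer Y: monthly rate = 8.25%/12 = 0.0068750; payment = 73,500 × 0.0068750 / (1 − (1+0.0068750)^−72) = $1,297.68.
Monthly savings = $1,334.02 − $1,297.68 = $36.34.
Break-even = $1,000.00 / $36.34 = 27.52 → 28 months.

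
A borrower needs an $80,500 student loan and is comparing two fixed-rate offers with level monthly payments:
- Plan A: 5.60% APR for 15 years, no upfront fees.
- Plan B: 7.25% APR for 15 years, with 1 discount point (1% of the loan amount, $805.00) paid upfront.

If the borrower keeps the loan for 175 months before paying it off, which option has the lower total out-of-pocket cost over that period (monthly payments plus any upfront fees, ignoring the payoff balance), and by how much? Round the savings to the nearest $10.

Plan A by $13,550

Plan A: at 5.60% the monthly rate is 0.0046667, so the payment is 80,500 × 0.0046667 / (1 − 1.0046667^−180) = $662.03.
Plan B: at 7.25% the monthly rate is 0.0060417, so the payment is 80,500 × 0.0060417 / (1 − 1.0060417^−180) = $734.85.
Over 175 months: Plan A costs 175 × $662.03 = $115,855.25; Plan B costs 175 × $734.85 + $805.00 = $129,403.75.
Plan A is cheaper by $129,403.75 − $115,855.25 = $13,548.50.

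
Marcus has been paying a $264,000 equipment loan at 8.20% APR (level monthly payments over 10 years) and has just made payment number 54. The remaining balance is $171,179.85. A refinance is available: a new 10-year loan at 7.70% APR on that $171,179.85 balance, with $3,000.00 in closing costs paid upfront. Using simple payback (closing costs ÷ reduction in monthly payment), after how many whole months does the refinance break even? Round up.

3 months

Current payment = 264,000 × 8.2%/12 / (1 − (1+0.0068333)^−120) = $3,231.02.
Refinanced payment = 171,179.85 × 0.0064167 / (1 − (1+0.0064167)^−120) = $2,049.85.
Monthly savings = $3,231.02 − $2,049.85 = $1,181.17.
Break-even = $3,000.00 / $1,181.17 = 2.54 → 3 months.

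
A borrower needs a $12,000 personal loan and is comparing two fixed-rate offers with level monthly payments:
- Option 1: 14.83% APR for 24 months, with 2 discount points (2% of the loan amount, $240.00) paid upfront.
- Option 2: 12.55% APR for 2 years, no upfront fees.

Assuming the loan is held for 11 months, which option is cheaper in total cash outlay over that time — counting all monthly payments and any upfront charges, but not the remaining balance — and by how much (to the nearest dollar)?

Option 1: at 14.83% the monthly rate is 0.0123583, so the payment is 12,000 × 0.0123583 / (1 − 1.0123583^−24) = $580.87.
Option 2: monthly rate = 12.55%/12 = 0.0104583; payment = 12,000 × 0.0104583 / (1 − (1+0.0104583)^−24) = $567.97.
Over 11 months: Option 1 costs 11 × $580.87 + $240.00 = $6,629.57; Option 2 costs 11 × $567.97 = $6,247.67.
Option 2 is cheaper by $6,629.57 − $6,247.67 = $381.90.

Option 2 by $382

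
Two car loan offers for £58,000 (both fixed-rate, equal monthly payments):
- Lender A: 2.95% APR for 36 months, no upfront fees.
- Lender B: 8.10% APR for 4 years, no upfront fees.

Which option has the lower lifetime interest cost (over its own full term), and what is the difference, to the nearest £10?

Lender A: monthly rate = 2.95%/12 = 0.0024583; payment = 58,000 × 0.0024583 / (1 − (1+0.0024583)^−36) = £1,685.43.
Total interest on Lender A = 36 × £1,685.43 − £58,000 = £2,675.48.
Lender B: at 8.10% the monthly rate is 0.0067500, so the payment is 58,000 × 0.0067500 / (1 − 1.0067500^−48) = £1,418.67.
Total interest on Lender B = 48 × £1,418.67 − £58,000 = £10,096.16.
Lender A is lower by £7,420.68.

Lender A by £7,420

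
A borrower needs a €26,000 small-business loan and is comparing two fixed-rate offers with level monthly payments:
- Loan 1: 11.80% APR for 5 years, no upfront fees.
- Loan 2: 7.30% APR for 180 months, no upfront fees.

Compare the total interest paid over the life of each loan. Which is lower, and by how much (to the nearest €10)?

Loan 1: at 11.80% the monthly rate is 0.0098333, so the payment is 26,000 × 0.0098333 / (1 − 1.0098333^−60) = €575.73.
Total interest on Loan 1 = 60 × €575.73 − €26,000 = €8,543.80.
Loan 2: monthly rate = 7.3%/12 = 0.0060833; payment = 26,000 × 0.0060833 / (1 − (1+0.0060833)^−180) = €238.08.
Total interest on Loan 2 = 180 × €238.08 − €26,000 = €16,854.40.
Loan 1 is lower by €8,310.60.

Loan 1 by €8,310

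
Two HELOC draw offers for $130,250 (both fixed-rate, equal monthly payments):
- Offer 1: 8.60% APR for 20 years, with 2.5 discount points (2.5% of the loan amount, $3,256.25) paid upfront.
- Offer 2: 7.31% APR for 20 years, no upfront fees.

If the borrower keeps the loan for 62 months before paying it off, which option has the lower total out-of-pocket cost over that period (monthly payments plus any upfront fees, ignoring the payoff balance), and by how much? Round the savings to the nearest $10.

Offer 2 by $9,730

Offer 1: at 8.60% the monthly rate is 0.0071667, so the payment is 130,250 × 0.0071667 / (1 − 1.0071667^−240) = $1,138.60.
Offer 2: monthly rate = 7.31%/12 = 0.0060917; payment = 130,250 × 0.0060917 / (1 − (1+0.0060917)^−240) = $1,034.21.
Over 62 months: Offer 1 costs 62 × $1,138.60 + $3,256.25 = $73,849.45; Offer 2 costs 62 × $1,034.21 = $64,121.02.
Offer 2 is cheaper by $73,849.45 − $64,121.02 = $9,728.43.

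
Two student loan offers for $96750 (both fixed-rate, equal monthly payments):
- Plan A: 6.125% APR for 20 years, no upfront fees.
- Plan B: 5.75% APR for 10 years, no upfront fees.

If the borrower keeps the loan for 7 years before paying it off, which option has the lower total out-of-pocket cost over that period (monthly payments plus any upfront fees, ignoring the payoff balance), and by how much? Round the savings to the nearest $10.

Plan A by $30,400

Plan A: monthly rate = 6.125%/12 = 0.0051042; payment = 96,750 × 0.0051042 / (1 − (1+0.0051042)^−240) = $700.14.
Plan B: at 5.75% the monthly rate is 0.0047917, so the payment is 96,750 × 0.0047917 / (1 − 1.0047917^−120) = $1,062.02.
Over 84 months: Plan A costs 84 × $700.14 = $58,811.76; Plan B costs 84 × $1,062.02 = $89,209.68.
Plan A is cheaper by $89,209.68 − $58,811.76 = $30,397.92.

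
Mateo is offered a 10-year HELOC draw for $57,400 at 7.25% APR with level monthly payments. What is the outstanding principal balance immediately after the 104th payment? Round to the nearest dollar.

$10,248

With monthly rate i = 7.25%/12 = 0.0060417, the balance after k of n payments is P · [(1+i)^n − (1+i)^k] / [(1+i)^n − 1].
(1+0.0060417)^120 = 2.06023216 and (1+0.0060417)^104 = 1.87094351, so the balance is 57,400 × (2.06023216 − 1.87094351) / (2.06023216 − 1) = $10,247.91.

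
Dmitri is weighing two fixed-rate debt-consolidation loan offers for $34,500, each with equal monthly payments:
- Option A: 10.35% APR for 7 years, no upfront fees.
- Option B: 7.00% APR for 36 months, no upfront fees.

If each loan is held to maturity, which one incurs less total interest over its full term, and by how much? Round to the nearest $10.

Option B by $10,290

Option A: monthly rate = 10.35%/12 = 0.0086250; payment = 34,500 × 0.0086250 / (1 − (1+0.0086250)^−84) = $579.00.
Total interest on Option A = 84 × $579.00 − $34,500 = $14,136.00.
Option B: at 7.00% the monthly rate is 0.0058333, so the payment is 34,500 × 0.0058333 / (1 − 1.0058333^−36) = $1,065.26.
Total interest on Option B = 36 × $1,065.26 − $34,500 = $3,849.36.
Option B is lower by $10,286.64.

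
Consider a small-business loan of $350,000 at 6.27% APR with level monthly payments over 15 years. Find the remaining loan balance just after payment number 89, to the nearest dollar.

With monthly rate i = 6.27%/12 = 0.0052250, the balance after k of n payments is P · [(1+i)^n − (1+i)^k] / [(1+i)^n − 1].
(1+0.0052250)^180 = 2.55499807 and (1+0.0052250)^89 = 1.59012772, so the balance is 350,000 × (2.55499807 − 1.59012772) / (2.55499807 − 1) = $217,173.66.

$217,174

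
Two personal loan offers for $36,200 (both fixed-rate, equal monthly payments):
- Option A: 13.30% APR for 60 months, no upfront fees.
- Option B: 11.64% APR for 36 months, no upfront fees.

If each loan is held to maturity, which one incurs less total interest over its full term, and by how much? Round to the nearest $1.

Option B by $6,693

Option A: monthly rate = 13.3%/12 = 0.0110833; payment = 36,200 × 0.0110833 / (1 − (1+0.0110833)^−60) = $829.23.
Total interest on Option A = 60 × $829.23 − $36,200 = $13,553.80.
Option B: monthly rate = 11.64%/12 = 0.0097000; payment = 36,200 × 0.0097000 / (1 − (1+0.0097000)^−36) = $1,196.14.
Total interest on Option B = 36 × $1,196.14 − $36,200 = $6,861.04.
Option B is lower by $6,692.76.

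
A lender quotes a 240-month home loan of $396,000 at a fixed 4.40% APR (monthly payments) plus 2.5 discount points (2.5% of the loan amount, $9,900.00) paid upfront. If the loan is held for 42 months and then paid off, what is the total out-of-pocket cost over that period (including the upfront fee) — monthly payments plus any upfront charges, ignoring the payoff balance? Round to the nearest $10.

$114,230

Monthly rate = 4.4%/12 = 0.0036667; payment = 396,000 × 0.0036667 / (1 − (1+0.0036667)^−240) = $2,483.97.
Total outlay = 42 × $2,483.97 + $9,900.00 = $114,226.74.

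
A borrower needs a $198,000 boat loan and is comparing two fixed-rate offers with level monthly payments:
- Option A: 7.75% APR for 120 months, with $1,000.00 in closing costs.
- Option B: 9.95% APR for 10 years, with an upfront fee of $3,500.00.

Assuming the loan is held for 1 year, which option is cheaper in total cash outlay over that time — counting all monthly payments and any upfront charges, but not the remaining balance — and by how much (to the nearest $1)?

Option A: monthly rate = 7.75%/12 = 0.0064583; payment = 198,000 × 0.0064583 / (1 − (1+0.0064583)^−120) = $2,376.21.
Option B: monthly rate = 9.95%/12 = 0.0082917; payment = 198,000 × 0.0082917 / (1 − (1+0.0082917)^−120) = $2,611.11.
Over 12 months: Option A costs 12 × $2,376.21 + $1,000.00 = $29,514.52; Option B costs 12 × $2,611.11 + $3,500.00 = $34,833.32.
Option A is cheaper by $34,833.32 − $29,514.52 = $5,318.80.

Option A by $5,319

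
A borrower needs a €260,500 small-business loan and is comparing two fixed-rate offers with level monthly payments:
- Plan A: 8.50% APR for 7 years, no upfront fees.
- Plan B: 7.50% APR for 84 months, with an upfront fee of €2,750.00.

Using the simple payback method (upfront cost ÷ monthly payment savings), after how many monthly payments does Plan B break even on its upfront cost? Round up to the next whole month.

Plan A: at 8.50% the monthly rate is 0.0070833, so the payment is 260,500 × 0.0070833 / (1 − 1.0070833^−84) = €4,125.40.
Plan B: monthly rate = 7.5%/12 = 0.0062500; payment = 260,500 × 0.0062500 / (1 − (1+0.0062500)^−84) = €3,995.62.
Monthly savings = €4,125.40 − €3,995.62 = €129.78.
Break-even = €2,750.00 / €129.78 = 21.19 → 22 months.

22 months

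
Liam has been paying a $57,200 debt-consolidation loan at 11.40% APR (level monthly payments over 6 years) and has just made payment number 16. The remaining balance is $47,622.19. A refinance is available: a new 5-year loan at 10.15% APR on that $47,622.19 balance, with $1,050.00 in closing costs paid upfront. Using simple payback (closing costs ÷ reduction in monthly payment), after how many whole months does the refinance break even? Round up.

13 months

Current payment = 57,200 × 11.4%/12 / (1 − (1+0.0095000)^−72) = $1,100.50.
Refinanced payment = 47,622.19 × 0.0084583 / (1 − (1+0.0084583)^−60) = $1,015.35.
Monthly savings = $1,100.50 − $1,015.35 = $85.15.
Break-even = $1,050.00 / $85.15 = 12.33 → 13 months.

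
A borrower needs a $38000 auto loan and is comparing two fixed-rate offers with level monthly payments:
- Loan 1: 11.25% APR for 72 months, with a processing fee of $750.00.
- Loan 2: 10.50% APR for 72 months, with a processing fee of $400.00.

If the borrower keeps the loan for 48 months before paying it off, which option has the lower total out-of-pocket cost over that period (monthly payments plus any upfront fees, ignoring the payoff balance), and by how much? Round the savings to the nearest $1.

Loan 1: monthly rate = 11.25%/12 = 0.0093750; payment = 38,000 × 0.0093750 / (1 − (1+0.0093750)^−72) = $728.17.
Loan 2: at 10.50% the monthly rate is 0.0087500, so the payment is 38,000 × 0.0087500 / (1 − 1.0087500^−72) = $713.60.
Over 48 months: Loan 1 costs 48 × $728.17 + $750.00 = $35,702.16; Loan 2 costs 48 × $713.60 + $400.00 = $34,652.80.
Loan 2 is cheaper by $35,702.16 − $34,652.80 = $1,049.36.

Loan 2 by $1,049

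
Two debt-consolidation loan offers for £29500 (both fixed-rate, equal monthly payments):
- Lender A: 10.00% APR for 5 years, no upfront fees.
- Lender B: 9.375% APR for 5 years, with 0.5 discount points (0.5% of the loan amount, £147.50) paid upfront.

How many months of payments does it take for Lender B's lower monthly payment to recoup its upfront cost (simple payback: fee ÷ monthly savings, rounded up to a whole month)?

17 months

Lender A: at 10.00% the monthly rate is 0.0083333, so the payment is 29,500 × 0.0083333 / (1 − 1.0083333^−60) = £626.79.
Lender B: monthly rate = 9.375%/12 = 0.0078125; payment = 29,500 × 0.0078125 / (1 − (1+0.0078125)^−60) = £617.75.
Monthly savings = £626.79 − £617.75 = £9.04.
Break-even = £147.50 / £9.04 = 16.32 → 17 months.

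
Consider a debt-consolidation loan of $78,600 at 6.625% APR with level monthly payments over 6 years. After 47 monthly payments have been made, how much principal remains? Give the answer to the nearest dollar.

$30,883

With monthly rate i = 6.625%/12 = 0.0055208, the balance after k of n payments is P · [(1+i)^n − (1+i)^k] / [(1+i)^n − 1].
(1+0.0055208)^72 = 1.48647383 and (1+0.0055208)^47 = 1.29533004, so the balance is 78,600 × (1.48647383 − 1.29533004) / (1.48647383 − 1) = $30,883.27.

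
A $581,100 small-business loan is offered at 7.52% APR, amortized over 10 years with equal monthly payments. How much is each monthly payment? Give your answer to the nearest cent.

At 7.52% the monthly rate is 0.0062667, so the payment is 581,100 × 0.0062667 / (1 − 1.0062667^−120) = $6,903.83.

$6,903.83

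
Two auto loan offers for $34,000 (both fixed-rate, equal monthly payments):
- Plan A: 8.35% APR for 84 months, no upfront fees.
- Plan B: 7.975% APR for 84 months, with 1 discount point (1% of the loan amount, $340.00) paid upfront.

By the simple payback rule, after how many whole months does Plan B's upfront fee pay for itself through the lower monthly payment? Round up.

Plan A: monthly rate = 8.35%/12 = 0.0069583; payment = 34,000 × 0.0069583 / (1 − (1+0.0069583)^−84) = $535.88.
Plan B: monthly rate = 7.975%/12 = 0.0066458; payment = 34,000 × 0.0066458 / (1 − (1+0.0066458)^−84) = $529.51.
Monthly savings = $535.88 − $529.51 = $6.37.
Break-even = $340.00 / $6.37 = 53.38 → 54 months.

54 months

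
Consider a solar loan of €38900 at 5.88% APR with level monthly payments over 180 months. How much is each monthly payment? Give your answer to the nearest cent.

Monthly rate = 5.88%/12 = 0.0049000; payment = 38,900 × 0.0049000 / (1 − (1+0.0049000)^−180) = €325.74.

€325.74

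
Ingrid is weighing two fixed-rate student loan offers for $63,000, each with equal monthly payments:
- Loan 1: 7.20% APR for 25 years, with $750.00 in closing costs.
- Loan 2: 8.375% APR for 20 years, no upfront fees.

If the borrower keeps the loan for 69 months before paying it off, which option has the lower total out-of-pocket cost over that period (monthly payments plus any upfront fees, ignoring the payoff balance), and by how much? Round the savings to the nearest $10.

Loan 1: monthly rate = 7.2%/12 = 0.0060000; payment = 63,000 × 0.0060000 / (1 − (1+0.0060000)^−300) = $453.34.
Loan 2: monthly rate = 8.375%/12 = 0.0069792; payment = 63,000 × 0.0069792 / (1 − (1+0.0069792)^−240) = $541.75.
Over 69 months: Loan 1 costs 69 × $453.34 + $750.00 = $32,030.46; Loan 2 costs 69 × $541.75 = $37,380.75.
Loan 1 is cheaper by $37,380.75 − $32,030.46 = $5,350.29.

Loan 1 by $5,350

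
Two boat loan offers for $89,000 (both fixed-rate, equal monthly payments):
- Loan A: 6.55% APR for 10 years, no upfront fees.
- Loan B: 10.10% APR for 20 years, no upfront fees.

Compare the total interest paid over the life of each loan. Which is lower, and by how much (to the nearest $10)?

Loan A by $86,000

Loan A: at 6.55% the monthly rate is 0.0054583, so the payment is 89,000 × 0.0054583 / (1 − 1.0054583^−120) = $1,012.84.
Total interest on Loan A = 120 × $1,012.84 − $89,000 = $32,540.80.
Loan B: at 10.10% the monthly rate is 0.0084167, so the payment is 89,000 × 0.0084167 / (1 − 1.0084167^−240) = $864.77.
Total interest on Loan B = 240 × $864.77 − $89,000 = $118,544.80.
Loan A is lower by $86,004.00.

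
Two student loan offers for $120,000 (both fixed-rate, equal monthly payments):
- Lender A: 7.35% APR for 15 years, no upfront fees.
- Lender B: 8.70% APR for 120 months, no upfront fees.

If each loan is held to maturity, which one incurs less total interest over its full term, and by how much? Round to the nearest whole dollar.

Lender A: monthly rate = 7.35%/12 = 0.0061250; payment = 120,000 × 0.0061250 / (1 − (1+0.0061250)^−180) = $1,102.21.
Total interest on Lender A = 180 × $1,102.21 − $120,000 = $78,397.80.
Lender B: monthly rate = 8.7%/12 = 0.0072500; payment = 120,000 × 0.0072500 / (1 − (1+0.0072500)^−120) = $1,500.69.
Total interest on Lender B = 120 × $1,500.69 − $120,000 = $60,082.80.
Lender B is lower by $18,315.00.

Lender B by $18,315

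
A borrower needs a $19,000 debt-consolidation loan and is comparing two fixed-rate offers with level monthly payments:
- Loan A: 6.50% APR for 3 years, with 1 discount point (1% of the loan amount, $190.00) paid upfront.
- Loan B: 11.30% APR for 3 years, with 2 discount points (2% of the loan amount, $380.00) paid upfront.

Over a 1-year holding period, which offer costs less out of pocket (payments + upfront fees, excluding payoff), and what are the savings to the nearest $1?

Loan A: at 6.50% the monthly rate is 0.0054167, so the payment is 19,000 × 0.0054167 / (1 − 1.0054167^−36) = $582.33.
Loan B: at 11.30% the monthly rate is 0.0094167, so the payment is 19,000 × 0.0094167 / (1 − 1.0094167^−36) = $624.74.
Over 12 months: Loan A costs 12 × $582.33 + $190.00 = $7,177.96; Loan B costs 12 × $624.74 + $380.00 = $7,876.88.
Loan A is cheaper by $7,876.88 − $7,177.96 = $698.92.

Loan A by $699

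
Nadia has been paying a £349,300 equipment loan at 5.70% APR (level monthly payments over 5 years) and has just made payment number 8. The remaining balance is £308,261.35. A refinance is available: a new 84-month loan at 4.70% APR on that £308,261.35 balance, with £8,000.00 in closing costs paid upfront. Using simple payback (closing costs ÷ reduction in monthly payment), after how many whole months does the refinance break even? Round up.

Current payment = 349,300 × 5.7%/12 / (1 − (1+0.0047500)^−60) = £6,704.33.
Refinanced payment = 308,261.35 × 0.0039167 / (1 − (1+0.0039167)^−84) = £4,313.62.
Monthly savings = £6,704.33 − £4,313.62 = £2,390.71.
Break-even = £8,000.00 / £2,390.71 = 3.35 → 4 months.

4 months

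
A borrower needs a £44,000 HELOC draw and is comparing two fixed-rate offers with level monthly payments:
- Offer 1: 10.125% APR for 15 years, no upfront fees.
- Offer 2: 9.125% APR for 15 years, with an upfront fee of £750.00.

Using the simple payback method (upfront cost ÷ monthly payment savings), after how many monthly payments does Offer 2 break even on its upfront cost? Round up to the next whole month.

29 months

Offer 1: monthly rate = 10.125%/12 = 0.0084375; payment = 44,000 × 0.0084375 / (1 − (1+0.0084375)^−180) = £476.20.
Offer 2: monthly rate = 9.125%/12 = 0.0076042; payment = 44,000 × 0.0076042 / (1 − (1+0.0076042)^−180) = £449.56.
Monthly savings = £476.20 − £449.56 = £26.64.
Break-even = £750.00 / £26.64 = 28.15 → 29 months.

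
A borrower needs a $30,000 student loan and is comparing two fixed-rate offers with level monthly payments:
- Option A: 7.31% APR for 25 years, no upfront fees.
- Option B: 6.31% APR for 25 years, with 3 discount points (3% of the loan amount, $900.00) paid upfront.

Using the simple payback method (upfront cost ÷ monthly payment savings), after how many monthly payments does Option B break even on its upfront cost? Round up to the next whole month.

Option A: monthly rate = 7.31%/12 = 0.0060917; payment = 30,000 × 0.0060917 / (1 − (1+0.0060917)^−300) = $218.00.
Option B: monthly rate = 6.31%/12 = 0.0052583; payment = 30,000 × 0.0052583 / (1 − (1+0.0052583)^−300) = $199.01.
Monthly savings = $218.00 − $199.01 = $18.99.
Break-even = $900.00 / $18.99 = 47.39 → 48 months.

48 months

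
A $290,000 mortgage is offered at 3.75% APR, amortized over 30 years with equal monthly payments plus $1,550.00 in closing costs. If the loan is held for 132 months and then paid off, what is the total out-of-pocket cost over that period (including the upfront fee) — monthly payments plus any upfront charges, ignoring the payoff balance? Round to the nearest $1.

$178,831

At 3.75% the monthly rate is 0.0031250, so the payment is 290,000 × 0.0031250 / (1 − 1.0031250^−360) = $1,343.04.
Total outlay = 132 × $1,343.04 + $1,550.00 = $178,831.28.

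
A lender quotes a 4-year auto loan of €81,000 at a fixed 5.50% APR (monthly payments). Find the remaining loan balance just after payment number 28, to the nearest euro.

With monthly rate i = 5.5%/12 = 0.0045833, the balance after k of n payments is P · [(1+i)^n − (1+i)^k] / [(1+i)^n − 1].
(1+0.0045833)^48 = 1.24545057 and (1+0.0045833)^28 = 1.13659862, so the balance is 81,000 × (1.24545057 − 1.13659862) / (1.24545057 − 1) = €35,921.73.

€35,922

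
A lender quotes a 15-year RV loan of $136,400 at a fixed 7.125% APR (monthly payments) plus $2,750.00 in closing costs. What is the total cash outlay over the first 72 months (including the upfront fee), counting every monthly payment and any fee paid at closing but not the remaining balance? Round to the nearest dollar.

At 7.125% the monthly rate is 0.0059375, so the payment is 136,400 × 0.0059375 / (1 − 1.0059375^−180) = $1,235.55.
Total outlay = 72 × $1,235.55 + $2,750.00 = $91,709.60.

$91,710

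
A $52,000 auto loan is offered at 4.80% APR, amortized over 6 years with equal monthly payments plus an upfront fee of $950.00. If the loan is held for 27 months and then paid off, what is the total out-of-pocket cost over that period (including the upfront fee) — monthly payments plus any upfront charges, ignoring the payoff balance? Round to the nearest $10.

$23,430

Monthly rate = 4.8%/12 = 0.0040000; payment = 52,000 × 0.0040000 / (1 − (1+0.0040000)^−72) = $832.64.
Total outlay = 27 × $832.64 + $950.00 = $23,431.28.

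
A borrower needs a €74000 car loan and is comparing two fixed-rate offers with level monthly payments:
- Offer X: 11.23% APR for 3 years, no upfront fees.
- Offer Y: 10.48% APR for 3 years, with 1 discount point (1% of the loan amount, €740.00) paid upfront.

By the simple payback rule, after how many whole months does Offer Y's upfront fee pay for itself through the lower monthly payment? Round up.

Offer X: at 11.23% the monthly rate is 0.0093583, so the payment is 74,000 × 0.0093583 / (1 − 1.0093583^−36) = €2,430.73.
Offer Y: at 10.48% the monthly rate is 0.0087333, so the payment is 74,000 × 0.0087333 / (1 − 1.0087333^−36) = €2,404.48.
Monthly savings = €2,430.73 − €2,404.48 = €26.25.
Break-even = €740.00 / €26.25 = 28.19 → 29 months.

29 months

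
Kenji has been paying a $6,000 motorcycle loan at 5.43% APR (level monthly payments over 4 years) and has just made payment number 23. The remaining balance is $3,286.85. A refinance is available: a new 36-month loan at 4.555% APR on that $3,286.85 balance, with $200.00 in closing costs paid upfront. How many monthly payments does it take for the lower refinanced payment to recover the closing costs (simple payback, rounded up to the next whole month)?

5 months

Current payment = 6,000 × 5.43%/12 / (1 − (1+0.0045250)^−48) = $139.35.
Refinanced payment = 3,286.85 × 0.0037958 / (1 − (1+0.0037958)^−36) = $97.85.
Monthly savings = $139.35 − $97.85 = $41.50.
Break-even = $200.00 / $41.50 = 4.82 → 5 months.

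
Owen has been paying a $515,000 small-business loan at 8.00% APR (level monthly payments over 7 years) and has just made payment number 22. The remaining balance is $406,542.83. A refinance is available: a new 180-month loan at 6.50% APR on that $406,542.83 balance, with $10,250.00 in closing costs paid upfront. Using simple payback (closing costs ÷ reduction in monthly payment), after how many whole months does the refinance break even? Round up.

3 months

Current payment = 515,000 × 8%/12 / (1 − (1+0.0066667)^−84) = $8,026.90.
Refinanced payment = 406,542.83 × 0.0054167 / (1 − (1+0.0054167)^−180) = $3,541.42.
Monthly savings = $8,026.90 − $3,541.42 = $4,485.48.
Break-even = $10,250.00 / $4,485.48 = 2.29 → 3 months.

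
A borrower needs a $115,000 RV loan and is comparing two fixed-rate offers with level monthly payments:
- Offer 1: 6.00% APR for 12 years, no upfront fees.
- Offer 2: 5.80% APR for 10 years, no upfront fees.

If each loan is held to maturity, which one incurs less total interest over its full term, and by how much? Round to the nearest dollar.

Offer 2 by $9,775

Offer 1: at 6.00% the monthly rate is 0.0050000, so the payment is 115,000 × 0.0050000 / (1 − 1.0050000^−144) = $1,122.23.
Total interest on Offer 1 = 144 × $1,122.23 − $115,000 = $46,601.12.
Offer 2: monthly rate = 5.8%/12 = 0.0048333; payment = 115,000 × 0.0048333 / (1 − (1+0.0048333)^−120) = $1,265.22.
Total interest on Offer 2 = 120 × $1,265.22 − $115,000 = $36,826.40.
Offer 2 is lower by $9,774.72.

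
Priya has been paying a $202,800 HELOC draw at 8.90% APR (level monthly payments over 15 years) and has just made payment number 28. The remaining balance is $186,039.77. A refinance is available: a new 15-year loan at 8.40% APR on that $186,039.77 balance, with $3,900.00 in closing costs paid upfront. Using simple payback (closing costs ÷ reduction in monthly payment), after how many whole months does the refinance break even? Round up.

18 months

Current payment = 202,800 × 8.9%/12 / (1 − (1+0.0074167)^−180) = $2,044.89.
Refinanced payment = 186,039.77 × 0.0070000 / (1 − (1+0.0070000)^−180) = $1,821.12.
Monthly savings = $2,044.89 − $1,821.12 = $223.77.
Break-even = $3,900.00 / $223.77 = 17.43 → 18 months.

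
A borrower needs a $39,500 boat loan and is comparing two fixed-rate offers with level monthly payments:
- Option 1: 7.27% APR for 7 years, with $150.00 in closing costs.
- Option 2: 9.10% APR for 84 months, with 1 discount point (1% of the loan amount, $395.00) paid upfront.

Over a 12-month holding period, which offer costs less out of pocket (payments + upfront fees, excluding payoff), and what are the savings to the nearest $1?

Option 1 by $679

Option 1: monthly rate = 7.27%/12 = 0.0060583; payment = 39,500 × 0.0060583 / (1 − (1+0.0060583)^−84) = $601.39.
Option 2: at 9.10% the monthly rate is 0.0075833, so the payment is 39,500 × 0.0075833 / (1 − 1.0075833^−84) = $637.53.
Over 12 months: Option 1 costs 12 × $601.39 + $150.00 = $7,366.68; Option 2 costs 12 × $637.53 + $395.00 = $8,045.36.
Option 1 is cheaper by $8,045.36 − $7,366.68 = $678.68.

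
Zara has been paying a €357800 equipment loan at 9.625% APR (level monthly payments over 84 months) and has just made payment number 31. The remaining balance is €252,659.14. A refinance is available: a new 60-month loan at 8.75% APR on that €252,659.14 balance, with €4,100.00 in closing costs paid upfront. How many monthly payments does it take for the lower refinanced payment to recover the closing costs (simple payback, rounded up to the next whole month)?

7 months

Current payment = 357,800 × 9.625%/12 / (1 − (1+0.0080208)^−84) = €5,870.81.
Refinanced payment = 252,659.14 × 0.0072917 / (1 − (1+0.0072917)^−60) = €5,214.19.
Monthly savings = €5,870.81 − €5,214.19 = €656.62.
Break-even = €4,100.00 / €656.62 = 6.24 → 7 months.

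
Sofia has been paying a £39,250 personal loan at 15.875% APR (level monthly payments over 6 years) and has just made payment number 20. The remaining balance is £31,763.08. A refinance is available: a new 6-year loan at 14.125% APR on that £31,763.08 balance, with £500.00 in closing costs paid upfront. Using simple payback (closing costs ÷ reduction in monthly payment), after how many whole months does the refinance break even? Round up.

3 months

Current payment = 39,250 × 15.875%/12 / (1 − (1+0.0132292)^−72) = £848.71.
Refinanced payment = 31,763.08 × 0.0117708 / (1 − (1+0.0117708)^−72) = £656.63.
Monthly savings = £848.71 − £656.63 = £192.08.
Break-even = £500.00 / £192.08 = 2.60 → 3 months.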